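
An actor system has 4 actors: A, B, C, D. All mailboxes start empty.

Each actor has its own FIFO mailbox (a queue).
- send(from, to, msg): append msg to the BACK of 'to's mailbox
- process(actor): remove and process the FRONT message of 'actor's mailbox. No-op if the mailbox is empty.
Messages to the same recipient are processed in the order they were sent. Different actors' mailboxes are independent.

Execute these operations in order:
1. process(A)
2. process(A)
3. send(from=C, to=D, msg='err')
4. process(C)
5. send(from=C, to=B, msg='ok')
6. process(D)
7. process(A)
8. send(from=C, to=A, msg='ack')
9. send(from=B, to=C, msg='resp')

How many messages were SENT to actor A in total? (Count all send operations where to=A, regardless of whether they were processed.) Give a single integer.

Answer: 1

Derivation:
After 1 (process(A)): A:[] B:[] C:[] D:[]
After 2 (process(A)): A:[] B:[] C:[] D:[]
After 3 (send(from=C, to=D, msg='err')): A:[] B:[] C:[] D:[err]
After 4 (process(C)): A:[] B:[] C:[] D:[err]
After 5 (send(from=C, to=B, msg='ok')): A:[] B:[ok] C:[] D:[err]
After 6 (process(D)): A:[] B:[ok] C:[] D:[]
After 7 (process(A)): A:[] B:[ok] C:[] D:[]
After 8 (send(from=C, to=A, msg='ack')): A:[ack] B:[ok] C:[] D:[]
After 9 (send(from=B, to=C, msg='resp')): A:[ack] B:[ok] C:[resp] D:[]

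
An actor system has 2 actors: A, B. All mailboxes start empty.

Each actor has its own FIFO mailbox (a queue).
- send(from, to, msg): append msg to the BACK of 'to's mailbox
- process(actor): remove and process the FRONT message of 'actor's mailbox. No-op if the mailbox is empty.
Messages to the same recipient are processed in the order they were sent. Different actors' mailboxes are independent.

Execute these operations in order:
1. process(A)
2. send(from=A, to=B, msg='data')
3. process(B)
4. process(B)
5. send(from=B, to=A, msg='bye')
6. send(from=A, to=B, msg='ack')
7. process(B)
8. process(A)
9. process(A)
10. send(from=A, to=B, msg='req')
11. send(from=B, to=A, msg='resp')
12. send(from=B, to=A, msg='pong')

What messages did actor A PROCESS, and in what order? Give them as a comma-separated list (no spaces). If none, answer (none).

Answer: bye

Derivation:
After 1 (process(A)): A:[] B:[]
After 2 (send(from=A, to=B, msg='data')): A:[] B:[data]
After 3 (process(B)): A:[] B:[]
After 4 (process(B)): A:[] B:[]
After 5 (send(from=B, to=A, msg='bye')): A:[bye] B:[]
After 6 (send(from=A, to=B, msg='ack')): A:[bye] B:[ack]
After 7 (process(B)): A:[bye] B:[]
After 8 (process(A)): A:[] B:[]
After 9 (process(A)): A:[] B:[]
After 10 (send(from=A, to=B, msg='req')): A:[] B:[req]
After 11 (send(from=B, to=A, msg='resp')): A:[resp] B:[req]
After 12 (send(from=B, to=A, msg='pong')): A:[resp,pong] B:[req]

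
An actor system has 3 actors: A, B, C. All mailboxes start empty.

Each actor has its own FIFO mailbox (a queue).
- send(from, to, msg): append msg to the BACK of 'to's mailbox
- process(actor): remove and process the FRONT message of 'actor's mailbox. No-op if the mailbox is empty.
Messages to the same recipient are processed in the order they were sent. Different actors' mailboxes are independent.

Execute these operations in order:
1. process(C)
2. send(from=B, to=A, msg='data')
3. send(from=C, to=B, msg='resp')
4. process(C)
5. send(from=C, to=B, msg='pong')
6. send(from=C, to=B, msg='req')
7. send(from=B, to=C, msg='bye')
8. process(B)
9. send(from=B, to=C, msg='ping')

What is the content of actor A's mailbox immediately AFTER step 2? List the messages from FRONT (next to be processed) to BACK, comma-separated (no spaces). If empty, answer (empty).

After 1 (process(C)): A:[] B:[] C:[]
After 2 (send(from=B, to=A, msg='data')): A:[data] B:[] C:[]

data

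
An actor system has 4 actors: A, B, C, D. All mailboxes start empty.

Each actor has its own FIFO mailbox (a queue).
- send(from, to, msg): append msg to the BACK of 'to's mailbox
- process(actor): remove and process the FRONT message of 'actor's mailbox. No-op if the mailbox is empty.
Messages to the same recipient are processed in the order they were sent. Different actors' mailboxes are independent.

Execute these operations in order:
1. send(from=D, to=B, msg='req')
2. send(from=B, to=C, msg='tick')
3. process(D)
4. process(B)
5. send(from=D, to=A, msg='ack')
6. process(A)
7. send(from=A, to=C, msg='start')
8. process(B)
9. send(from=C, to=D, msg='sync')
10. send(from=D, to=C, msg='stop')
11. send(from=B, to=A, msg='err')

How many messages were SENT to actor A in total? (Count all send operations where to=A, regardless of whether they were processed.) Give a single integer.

After 1 (send(from=D, to=B, msg='req')): A:[] B:[req] C:[] D:[]
After 2 (send(from=B, to=C, msg='tick')): A:[] B:[req] C:[tick] D:[]
After 3 (process(D)): A:[] B:[req] C:[tick] D:[]
After 4 (process(B)): A:[] B:[] C:[tick] D:[]
After 5 (send(from=D, to=A, msg='ack')): A:[ack] B:[] C:[tick] D:[]
After 6 (process(A)): A:[] B:[] C:[tick] D:[]
After 7 (send(from=A, to=C, msg='start')): A:[] B:[] C:[tick,start] D:[]
After 8 (process(B)): A:[] B:[] C:[tick,start] D:[]
After 9 (send(from=C, to=D, msg='sync')): A:[] B:[] C:[tick,start] D:[sync]
After 10 (send(from=D, to=C, msg='stop')): A:[] B:[] C:[tick,start,stop] D:[sync]
After 11 (send(from=B, to=A, msg='err')): A:[err] B:[] C:[tick,start,stop] D:[sync]

Answer: 2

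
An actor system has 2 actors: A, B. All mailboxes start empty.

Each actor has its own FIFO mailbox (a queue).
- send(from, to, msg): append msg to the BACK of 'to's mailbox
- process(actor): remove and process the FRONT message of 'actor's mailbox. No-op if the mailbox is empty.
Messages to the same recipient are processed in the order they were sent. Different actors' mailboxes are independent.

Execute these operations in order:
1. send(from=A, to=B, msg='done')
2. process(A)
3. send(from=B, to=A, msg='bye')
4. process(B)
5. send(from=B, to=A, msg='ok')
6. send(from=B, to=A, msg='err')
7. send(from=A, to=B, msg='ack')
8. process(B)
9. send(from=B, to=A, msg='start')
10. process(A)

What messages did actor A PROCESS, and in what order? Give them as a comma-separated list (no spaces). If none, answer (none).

Answer: bye

Derivation:
After 1 (send(from=A, to=B, msg='done')): A:[] B:[done]
After 2 (process(A)): A:[] B:[done]
After 3 (send(from=B, to=A, msg='bye')): A:[bye] B:[done]
After 4 (process(B)): A:[bye] B:[]
After 5 (send(from=B, to=A, msg='ok')): A:[bye,ok] B:[]
After 6 (send(from=B, to=A, msg='err')): A:[bye,ok,err] B:[]
After 7 (send(from=A, to=B, msg='ack')): A:[bye,ok,err] B:[ack]
After 8 (process(B)): A:[bye,ok,err] B:[]
After 9 (send(from=B, to=A, msg='start')): A:[bye,ok,err,start] B:[]
After 10 (process(A)): A:[ok,err,start] B:[]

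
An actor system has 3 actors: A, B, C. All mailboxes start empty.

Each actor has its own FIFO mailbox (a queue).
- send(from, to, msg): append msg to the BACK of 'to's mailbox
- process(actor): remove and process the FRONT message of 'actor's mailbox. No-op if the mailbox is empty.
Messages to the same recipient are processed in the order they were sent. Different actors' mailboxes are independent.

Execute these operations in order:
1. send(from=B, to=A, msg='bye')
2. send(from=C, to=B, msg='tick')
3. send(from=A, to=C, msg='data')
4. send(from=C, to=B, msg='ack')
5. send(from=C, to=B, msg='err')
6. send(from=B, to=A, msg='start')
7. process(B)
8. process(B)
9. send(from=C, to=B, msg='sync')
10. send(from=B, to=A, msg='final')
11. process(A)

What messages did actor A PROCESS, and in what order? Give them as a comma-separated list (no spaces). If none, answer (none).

Answer: bye

Derivation:
After 1 (send(from=B, to=A, msg='bye')): A:[bye] B:[] C:[]
After 2 (send(from=C, to=B, msg='tick')): A:[bye] B:[tick] C:[]
After 3 (send(from=A, to=C, msg='data')): A:[bye] B:[tick] C:[data]
After 4 (send(from=C, to=B, msg='ack')): A:[bye] B:[tick,ack] C:[data]
After 5 (send(from=C, to=B, msg='err')): A:[bye] B:[tick,ack,err] C:[data]
After 6 (send(from=B, to=A, msg='start')): A:[bye,start] B:[tick,ack,err] C:[data]
After 7 (process(B)): A:[bye,start] B:[ack,err] C:[data]
After 8 (process(B)): A:[bye,start] B:[err] C:[data]
After 9 (send(from=C, to=B, msg='sync')): A:[bye,start] B:[err,sync] C:[data]
After 10 (send(from=B, to=A, msg='final')): A:[bye,start,final] B:[err,sync] C:[data]
After 11 (process(A)): A:[start,final] B:[err,sync] C:[data]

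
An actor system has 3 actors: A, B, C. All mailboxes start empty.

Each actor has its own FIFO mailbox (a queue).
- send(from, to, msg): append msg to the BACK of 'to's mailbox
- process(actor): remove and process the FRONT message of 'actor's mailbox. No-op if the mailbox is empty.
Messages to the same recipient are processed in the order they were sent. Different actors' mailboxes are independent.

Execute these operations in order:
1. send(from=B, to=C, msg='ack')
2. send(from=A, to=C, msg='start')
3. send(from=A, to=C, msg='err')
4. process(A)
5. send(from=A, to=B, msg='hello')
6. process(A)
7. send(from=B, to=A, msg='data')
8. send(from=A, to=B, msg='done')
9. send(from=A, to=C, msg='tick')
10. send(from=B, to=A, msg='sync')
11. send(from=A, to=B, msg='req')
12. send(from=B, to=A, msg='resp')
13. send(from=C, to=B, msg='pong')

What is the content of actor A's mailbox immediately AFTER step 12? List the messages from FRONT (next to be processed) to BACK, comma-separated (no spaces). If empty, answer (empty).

After 1 (send(from=B, to=C, msg='ack')): A:[] B:[] C:[ack]
After 2 (send(from=A, to=C, msg='start')): A:[] B:[] C:[ack,start]
After 3 (send(from=A, to=C, msg='err')): A:[] B:[] C:[ack,start,err]
After 4 (process(A)): A:[] B:[] C:[ack,start,err]
After 5 (send(from=A, to=B, msg='hello')): A:[] B:[hello] C:[ack,start,err]
After 6 (process(A)): A:[] B:[hello] C:[ack,start,err]
After 7 (send(from=B, to=A, msg='data')): A:[data] B:[hello] C:[ack,start,err]
After 8 (send(from=A, to=B, msg='done')): A:[data] B:[hello,done] C:[ack,start,err]
After 9 (send(from=A, to=C, msg='tick')): A:[data] B:[hello,done] C:[ack,start,err,tick]
After 10 (send(from=B, to=A, msg='sync')): A:[data,sync] B:[hello,done] C:[ack,start,err,tick]
After 11 (send(from=A, to=B, msg='req')): A:[data,sync] B:[hello,done,req] C:[ack,start,err,tick]
After 12 (send(from=B, to=A, msg='resp')): A:[data,sync,resp] B:[hello,done,req] C:[ack,start,err,tick]

data,sync,resp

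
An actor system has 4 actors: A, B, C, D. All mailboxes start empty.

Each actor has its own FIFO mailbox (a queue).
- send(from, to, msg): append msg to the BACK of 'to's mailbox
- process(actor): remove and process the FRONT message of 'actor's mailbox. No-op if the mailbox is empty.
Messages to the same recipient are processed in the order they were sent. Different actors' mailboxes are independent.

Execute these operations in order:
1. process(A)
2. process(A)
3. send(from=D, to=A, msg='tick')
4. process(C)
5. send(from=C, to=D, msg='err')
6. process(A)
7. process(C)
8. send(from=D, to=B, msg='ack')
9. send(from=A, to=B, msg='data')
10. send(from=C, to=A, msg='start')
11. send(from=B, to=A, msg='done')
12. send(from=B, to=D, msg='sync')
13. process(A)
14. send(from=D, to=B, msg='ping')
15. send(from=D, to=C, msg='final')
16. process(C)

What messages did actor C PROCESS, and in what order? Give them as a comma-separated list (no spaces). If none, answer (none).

After 1 (process(A)): A:[] B:[] C:[] D:[]
After 2 (process(A)): A:[] B:[] C:[] D:[]
After 3 (send(from=D, to=A, msg='tick')): A:[tick] B:[] C:[] D:[]
After 4 (process(C)): A:[tick] B:[] C:[] D:[]
After 5 (send(from=C, to=D, msg='err')): A:[tick] B:[] C:[] D:[err]
After 6 (process(A)): A:[] B:[] C:[] D:[err]
After 7 (process(C)): A:[] B:[] C:[] D:[err]
After 8 (send(from=D, to=B, msg='ack')): A:[] B:[ack] C:[] D:[err]
After 9 (send(from=A, to=B, msg='data')): A:[] B:[ack,data] C:[] D:[err]
After 10 (send(from=C, to=A, msg='start')): A:[start] B:[ack,data] C:[] D:[err]
After 11 (send(from=B, to=A, msg='done')): A:[start,done] B:[ack,data] C:[] D:[err]
After 12 (send(from=B, to=D, msg='sync')): A:[start,done] B:[ack,data] C:[] D:[err,sync]
After 13 (process(A)): A:[done] B:[ack,data] C:[] D:[err,sync]
After 14 (send(from=D, to=B, msg='ping')): A:[done] B:[ack,data,ping] C:[] D:[err,sync]
After 15 (send(from=D, to=C, msg='final')): A:[done] B:[ack,data,ping] C:[final] D:[err,sync]
After 16 (process(C)): A:[done] B:[ack,data,ping] C:[] D:[err,sync]

Answer: final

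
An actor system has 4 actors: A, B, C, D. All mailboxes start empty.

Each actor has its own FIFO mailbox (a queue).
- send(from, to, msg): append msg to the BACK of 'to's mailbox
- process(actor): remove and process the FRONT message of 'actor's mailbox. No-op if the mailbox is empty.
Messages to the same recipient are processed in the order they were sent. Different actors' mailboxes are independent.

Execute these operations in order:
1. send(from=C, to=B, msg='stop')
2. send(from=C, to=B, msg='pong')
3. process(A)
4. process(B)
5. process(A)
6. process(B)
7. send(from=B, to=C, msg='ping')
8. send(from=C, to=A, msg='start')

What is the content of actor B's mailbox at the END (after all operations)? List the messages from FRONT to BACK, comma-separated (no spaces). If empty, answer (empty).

Answer: (empty)

Derivation:
After 1 (send(from=C, to=B, msg='stop')): A:[] B:[stop] C:[] D:[]
After 2 (send(from=C, to=B, msg='pong')): A:[] B:[stop,pong] C:[] D:[]
After 3 (process(A)): A:[] B:[stop,pong] C:[] D:[]
After 4 (process(B)): A:[] B:[pong] C:[] D:[]
After 5 (process(A)): A:[] B:[pong] C:[] D:[]
After 6 (process(B)): A:[] B:[] C:[] D:[]
After 7 (send(from=B, to=C, msg='ping')): A:[] B:[] C:[ping] D:[]
After 8 (send(from=C, to=A, msg='start')): A:[start] B:[] C:[ping] D:[]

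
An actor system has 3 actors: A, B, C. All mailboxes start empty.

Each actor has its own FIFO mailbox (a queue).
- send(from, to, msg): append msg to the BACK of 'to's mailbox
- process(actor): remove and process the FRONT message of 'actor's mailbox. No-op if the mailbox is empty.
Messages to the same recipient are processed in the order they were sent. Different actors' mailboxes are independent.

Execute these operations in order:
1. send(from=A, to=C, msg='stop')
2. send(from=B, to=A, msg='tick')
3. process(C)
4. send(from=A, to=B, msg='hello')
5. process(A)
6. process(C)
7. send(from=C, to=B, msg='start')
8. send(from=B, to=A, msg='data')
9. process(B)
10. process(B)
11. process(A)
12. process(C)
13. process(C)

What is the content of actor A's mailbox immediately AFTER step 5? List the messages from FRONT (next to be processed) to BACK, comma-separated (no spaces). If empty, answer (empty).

After 1 (send(from=A, to=C, msg='stop')): A:[] B:[] C:[stop]
After 2 (send(from=B, to=A, msg='tick')): A:[tick] B:[] C:[stop]
After 3 (process(C)): A:[tick] B:[] C:[]
After 4 (send(from=A, to=B, msg='hello')): A:[tick] B:[hello] C:[]
After 5 (process(A)): A:[] B:[hello] C:[]

(empty)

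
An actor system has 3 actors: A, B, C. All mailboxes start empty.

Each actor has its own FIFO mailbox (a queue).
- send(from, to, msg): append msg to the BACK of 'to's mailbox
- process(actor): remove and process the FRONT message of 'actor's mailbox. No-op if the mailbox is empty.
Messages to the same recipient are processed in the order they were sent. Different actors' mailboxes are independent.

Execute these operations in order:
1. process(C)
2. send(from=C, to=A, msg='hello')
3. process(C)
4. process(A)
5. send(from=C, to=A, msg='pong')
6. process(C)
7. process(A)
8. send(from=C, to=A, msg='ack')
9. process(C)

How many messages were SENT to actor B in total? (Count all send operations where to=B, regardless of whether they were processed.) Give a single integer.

Answer: 0

Derivation:
After 1 (process(C)): A:[] B:[] C:[]
After 2 (send(from=C, to=A, msg='hello')): A:[hello] B:[] C:[]
After 3 (process(C)): A:[hello] B:[] C:[]
After 4 (process(A)): A:[] B:[] C:[]
After 5 (send(from=C, to=A, msg='pong')): A:[pong] B:[] C:[]
After 6 (process(C)): A:[pong] B:[] C:[]
After 7 (process(A)): A:[] B:[] C:[]
After 8 (send(from=C, to=A, msg='ack')): A:[ack] B:[] C:[]
After 9 (process(C)): A:[ack] B:[] C:[]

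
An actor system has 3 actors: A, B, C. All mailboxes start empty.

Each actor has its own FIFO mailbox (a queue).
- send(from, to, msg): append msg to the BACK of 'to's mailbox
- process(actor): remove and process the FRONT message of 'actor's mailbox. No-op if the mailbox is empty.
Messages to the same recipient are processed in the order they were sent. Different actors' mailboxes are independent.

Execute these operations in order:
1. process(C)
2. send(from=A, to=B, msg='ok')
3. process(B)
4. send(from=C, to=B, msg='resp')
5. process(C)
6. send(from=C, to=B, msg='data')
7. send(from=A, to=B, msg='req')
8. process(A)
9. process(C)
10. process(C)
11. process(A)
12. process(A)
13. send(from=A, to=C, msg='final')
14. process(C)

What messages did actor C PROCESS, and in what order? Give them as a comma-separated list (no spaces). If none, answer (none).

Answer: final

Derivation:
After 1 (process(C)): A:[] B:[] C:[]
After 2 (send(from=A, to=B, msg='ok')): A:[] B:[ok] C:[]
After 3 (process(B)): A:[] B:[] C:[]
After 4 (send(from=C, to=B, msg='resp')): A:[] B:[resp] C:[]
After 5 (process(C)): A:[] B:[resp] C:[]
After 6 (send(from=C, to=B, msg='data')): A:[] B:[resp,data] C:[]
After 7 (send(from=A, to=B, msg='req')): A:[] B:[resp,data,req] C:[]
After 8 (process(A)): A:[] B:[resp,data,req] C:[]
After 9 (process(C)): A:[] B:[resp,data,req] C:[]
After 10 (process(C)): A:[] B:[resp,data,req] C:[]
After 11 (process(A)): A:[] B:[resp,data,req] C:[]
After 12 (process(A)): A:[] B:[resp,data,req] C:[]
After 13 (send(from=A, to=C, msg='final')): A:[] B:[resp,data,req] C:[final]
After 14 (process(C)): A:[] B:[resp,data,req] C:[]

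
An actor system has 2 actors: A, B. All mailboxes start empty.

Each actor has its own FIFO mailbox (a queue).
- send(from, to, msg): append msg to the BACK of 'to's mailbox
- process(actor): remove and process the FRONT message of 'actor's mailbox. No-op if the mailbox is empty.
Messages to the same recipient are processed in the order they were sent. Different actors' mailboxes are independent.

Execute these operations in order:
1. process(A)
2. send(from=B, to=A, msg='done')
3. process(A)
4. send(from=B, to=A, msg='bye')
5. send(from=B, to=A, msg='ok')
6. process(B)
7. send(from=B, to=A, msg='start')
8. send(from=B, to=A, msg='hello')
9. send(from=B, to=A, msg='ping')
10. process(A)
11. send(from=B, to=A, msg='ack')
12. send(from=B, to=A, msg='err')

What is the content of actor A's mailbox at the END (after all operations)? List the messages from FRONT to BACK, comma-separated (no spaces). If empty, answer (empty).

Answer: ok,start,hello,ping,ack,err

Derivation:
After 1 (process(A)): A:[] B:[]
After 2 (send(from=B, to=A, msg='done')): A:[done] B:[]
After 3 (process(A)): A:[] B:[]
After 4 (send(from=B, to=A, msg='bye')): A:[bye] B:[]
After 5 (send(from=B, to=A, msg='ok')): A:[bye,ok] B:[]
After 6 (process(B)): A:[bye,ok] B:[]
After 7 (send(from=B, to=A, msg='start')): A:[bye,ok,start] B:[]
After 8 (send(from=B, to=A, msg='hello')): A:[bye,ok,start,hello] B:[]
After 9 (send(from=B, to=A, msg='ping')): A:[bye,ok,start,hello,ping] B:[]
After 10 (process(A)): A:[ok,start,hello,ping] B:[]
After 11 (send(from=B, to=A, msg='ack')): A:[ok,start,hello,ping,ack] B:[]
After 12 (send(from=B, to=A, msg='err')): A:[ok,start,hello,ping,ack,err] B:[]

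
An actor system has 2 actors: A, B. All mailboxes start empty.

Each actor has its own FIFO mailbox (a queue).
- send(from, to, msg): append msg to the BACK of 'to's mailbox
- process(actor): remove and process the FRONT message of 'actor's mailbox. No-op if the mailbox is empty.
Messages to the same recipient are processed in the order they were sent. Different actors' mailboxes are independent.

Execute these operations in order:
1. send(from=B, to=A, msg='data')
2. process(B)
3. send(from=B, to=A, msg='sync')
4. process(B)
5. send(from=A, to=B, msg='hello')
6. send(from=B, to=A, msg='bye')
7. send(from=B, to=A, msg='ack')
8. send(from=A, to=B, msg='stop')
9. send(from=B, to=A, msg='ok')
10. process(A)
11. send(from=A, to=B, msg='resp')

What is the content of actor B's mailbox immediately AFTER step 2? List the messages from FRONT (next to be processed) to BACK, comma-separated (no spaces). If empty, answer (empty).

After 1 (send(from=B, to=A, msg='data')): A:[data] B:[]
After 2 (process(B)): A:[data] B:[]

(empty)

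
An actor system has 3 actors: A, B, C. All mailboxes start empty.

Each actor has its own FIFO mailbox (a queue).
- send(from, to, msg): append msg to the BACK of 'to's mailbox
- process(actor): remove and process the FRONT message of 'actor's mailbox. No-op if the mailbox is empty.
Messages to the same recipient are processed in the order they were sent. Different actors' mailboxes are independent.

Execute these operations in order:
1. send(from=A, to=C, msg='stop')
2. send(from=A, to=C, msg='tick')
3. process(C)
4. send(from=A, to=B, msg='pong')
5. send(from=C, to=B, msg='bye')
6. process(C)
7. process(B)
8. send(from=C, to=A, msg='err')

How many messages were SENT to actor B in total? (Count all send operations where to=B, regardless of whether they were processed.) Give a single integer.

After 1 (send(from=A, to=C, msg='stop')): A:[] B:[] C:[stop]
After 2 (send(from=A, to=C, msg='tick')): A:[] B:[] C:[stop,tick]
After 3 (process(C)): A:[] B:[] C:[tick]
After 4 (send(from=A, to=B, msg='pong')): A:[] B:[pong] C:[tick]
After 5 (send(from=C, to=B, msg='bye')): A:[] B:[pong,bye] C:[tick]
After 6 (process(C)): A:[] B:[pong,bye] C:[]
After 7 (process(B)): A:[] B:[bye] C:[]
After 8 (send(from=C, to=A, msg='err')): A:[err] B:[bye] C:[]

Answer: 2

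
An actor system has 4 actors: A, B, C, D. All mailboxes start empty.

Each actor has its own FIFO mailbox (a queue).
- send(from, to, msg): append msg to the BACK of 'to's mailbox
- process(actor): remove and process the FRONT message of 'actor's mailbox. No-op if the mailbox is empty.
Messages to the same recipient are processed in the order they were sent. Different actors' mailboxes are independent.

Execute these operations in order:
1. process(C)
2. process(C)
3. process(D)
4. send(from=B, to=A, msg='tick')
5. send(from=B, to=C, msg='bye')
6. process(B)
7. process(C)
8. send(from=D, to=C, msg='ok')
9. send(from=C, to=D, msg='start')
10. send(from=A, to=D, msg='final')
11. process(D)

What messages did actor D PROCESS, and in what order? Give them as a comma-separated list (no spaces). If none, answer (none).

After 1 (process(C)): A:[] B:[] C:[] D:[]
After 2 (process(C)): A:[] B:[] C:[] D:[]
After 3 (process(D)): A:[] B:[] C:[] D:[]
After 4 (send(from=B, to=A, msg='tick')): A:[tick] B:[] C:[] D:[]
After 5 (send(from=B, to=C, msg='bye')): A:[tick] B:[] C:[bye] D:[]
After 6 (process(B)): A:[tick] B:[] C:[bye] D:[]
After 7 (process(C)): A:[tick] B:[] C:[] D:[]
After 8 (send(from=D, to=C, msg='ok')): A:[tick] B:[] C:[ok] D:[]
After 9 (send(from=C, to=D, msg='start')): A:[tick] B:[] C:[ok] D:[start]
After 10 (send(from=A, to=D, msg='final')): A:[tick] B:[] C:[ok] D:[start,final]
After 11 (process(D)): A:[tick] B:[] C:[ok] D:[final]

Answer: start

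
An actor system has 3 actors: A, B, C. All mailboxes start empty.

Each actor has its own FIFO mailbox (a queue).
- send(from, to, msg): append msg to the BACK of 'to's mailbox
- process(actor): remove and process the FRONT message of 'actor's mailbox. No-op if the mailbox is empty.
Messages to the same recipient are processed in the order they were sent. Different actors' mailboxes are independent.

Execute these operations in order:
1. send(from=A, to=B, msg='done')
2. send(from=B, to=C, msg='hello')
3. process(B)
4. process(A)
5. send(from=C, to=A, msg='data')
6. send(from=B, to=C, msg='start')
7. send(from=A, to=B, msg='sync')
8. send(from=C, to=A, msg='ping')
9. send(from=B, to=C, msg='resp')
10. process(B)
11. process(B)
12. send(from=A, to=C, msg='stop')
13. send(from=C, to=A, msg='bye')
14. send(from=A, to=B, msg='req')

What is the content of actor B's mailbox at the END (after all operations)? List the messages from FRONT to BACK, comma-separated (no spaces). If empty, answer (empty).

After 1 (send(from=A, to=B, msg='done')): A:[] B:[done] C:[]
After 2 (send(from=B, to=C, msg='hello')): A:[] B:[done] C:[hello]
After 3 (process(B)): A:[] B:[] C:[hello]
After 4 (process(A)): A:[] B:[] C:[hello]
After 5 (send(from=C, to=A, msg='data')): A:[data] B:[] C:[hello]
After 6 (send(from=B, to=C, msg='start')): A:[data] B:[] C:[hello,start]
After 7 (send(from=A, to=B, msg='sync')): A:[data] B:[sync] C:[hello,start]
After 8 (send(from=C, to=A, msg='ping')): A:[data,ping] B:[sync] C:[hello,start]
After 9 (send(from=B, to=C, msg='resp')): A:[data,ping] B:[sync] C:[hello,start,resp]
After 10 (process(B)): A:[data,ping] B:[] C:[hello,start,resp]
After 11 (process(B)): A:[data,ping] B:[] C:[hello,start,resp]
After 12 (send(from=A, to=C, msg='stop')): A:[data,ping] B:[] C:[hello,start,resp,stop]
After 13 (send(from=C, to=A, msg='bye')): A:[data,ping,bye] B:[] C:[hello,start,resp,stop]
After 14 (send(from=A, to=B, msg='req')): A:[data,ping,bye] B:[req] C:[hello,start,resp,stop]

Answer: req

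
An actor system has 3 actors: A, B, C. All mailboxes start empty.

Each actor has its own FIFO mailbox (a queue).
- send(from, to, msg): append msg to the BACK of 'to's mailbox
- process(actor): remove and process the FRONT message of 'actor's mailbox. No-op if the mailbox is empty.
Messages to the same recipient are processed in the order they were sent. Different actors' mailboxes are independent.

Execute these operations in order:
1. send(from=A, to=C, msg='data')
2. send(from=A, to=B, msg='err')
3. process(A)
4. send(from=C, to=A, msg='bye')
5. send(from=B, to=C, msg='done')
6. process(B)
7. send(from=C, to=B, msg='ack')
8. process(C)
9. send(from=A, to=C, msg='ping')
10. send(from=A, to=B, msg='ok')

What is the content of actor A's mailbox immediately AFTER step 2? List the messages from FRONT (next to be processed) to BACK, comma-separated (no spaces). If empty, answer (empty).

After 1 (send(from=A, to=C, msg='data')): A:[] B:[] C:[data]
After 2 (send(from=A, to=B, msg='err')): A:[] B:[err] C:[data]

(empty)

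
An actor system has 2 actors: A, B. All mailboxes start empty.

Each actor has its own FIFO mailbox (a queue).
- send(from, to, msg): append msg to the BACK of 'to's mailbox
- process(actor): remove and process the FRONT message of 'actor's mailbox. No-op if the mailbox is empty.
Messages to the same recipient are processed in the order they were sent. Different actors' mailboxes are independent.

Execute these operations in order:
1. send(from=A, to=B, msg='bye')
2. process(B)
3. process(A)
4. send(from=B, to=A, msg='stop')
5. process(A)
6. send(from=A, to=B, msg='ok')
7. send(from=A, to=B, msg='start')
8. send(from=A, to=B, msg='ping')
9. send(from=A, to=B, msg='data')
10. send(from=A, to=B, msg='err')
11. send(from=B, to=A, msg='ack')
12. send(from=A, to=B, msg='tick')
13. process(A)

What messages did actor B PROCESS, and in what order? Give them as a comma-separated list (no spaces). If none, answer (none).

After 1 (send(from=A, to=B, msg='bye')): A:[] B:[bye]
After 2 (process(B)): A:[] B:[]
After 3 (process(A)): A:[] B:[]
After 4 (send(from=B, to=A, msg='stop')): A:[stop] B:[]
After 5 (process(A)): A:[] B:[]
After 6 (send(from=A, to=B, msg='ok')): A:[] B:[ok]
After 7 (send(from=A, to=B, msg='start')): A:[] B:[ok,start]
After 8 (send(from=A, to=B, msg='ping')): A:[] B:[ok,start,ping]
After 9 (send(from=A, to=B, msg='data')): A:[] B:[ok,start,ping,data]
After 10 (send(from=A, to=B, msg='err')): A:[] B:[ok,start,ping,data,err]
After 11 (send(from=B, to=A, msg='ack')): A:[ack] B:[ok,start,ping,data,err]
After 12 (send(from=A, to=B, msg='tick')): A:[ack] B:[ok,start,ping,data,err,tick]
After 13 (process(A)): A:[] B:[ok,start,ping,data,err,tick]

Answer: bye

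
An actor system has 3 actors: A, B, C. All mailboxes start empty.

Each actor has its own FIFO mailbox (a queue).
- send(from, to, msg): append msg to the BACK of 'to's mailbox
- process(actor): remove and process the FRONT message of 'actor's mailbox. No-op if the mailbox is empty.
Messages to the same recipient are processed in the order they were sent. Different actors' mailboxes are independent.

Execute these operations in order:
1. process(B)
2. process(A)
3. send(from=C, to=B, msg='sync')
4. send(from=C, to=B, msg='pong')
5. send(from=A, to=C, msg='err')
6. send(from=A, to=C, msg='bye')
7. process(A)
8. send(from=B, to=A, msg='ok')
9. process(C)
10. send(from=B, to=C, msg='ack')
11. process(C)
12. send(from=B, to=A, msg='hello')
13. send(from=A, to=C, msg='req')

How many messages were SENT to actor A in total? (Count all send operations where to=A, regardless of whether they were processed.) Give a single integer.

After 1 (process(B)): A:[] B:[] C:[]
After 2 (process(A)): A:[] B:[] C:[]
After 3 (send(from=C, to=B, msg='sync')): A:[] B:[sync] C:[]
After 4 (send(from=C, to=B, msg='pong')): A:[] B:[sync,pong] C:[]
After 5 (send(from=A, to=C, msg='err')): A:[] B:[sync,pong] C:[err]
After 6 (send(from=A, to=C, msg='bye')): A:[] B:[sync,pong] C:[err,bye]
After 7 (process(A)): A:[] B:[sync,pong] C:[err,bye]
After 8 (send(from=B, to=A, msg='ok')): A:[ok] B:[sync,pong] C:[err,bye]
After 9 (process(C)): A:[ok] B:[sync,pong] C:[bye]
After 10 (send(from=B, to=C, msg='ack')): A:[ok] B:[sync,pong] C:[bye,ack]
After 11 (process(C)): A:[ok] B:[sync,pong] C:[ack]
After 12 (send(from=B, to=A, msg='hello')): A:[ok,hello] B:[sync,pong] C:[ack]
After 13 (send(from=A, to=C, msg='req')): A:[ok,hello] B:[sync,pong] C:[ack,req]

Answer: 2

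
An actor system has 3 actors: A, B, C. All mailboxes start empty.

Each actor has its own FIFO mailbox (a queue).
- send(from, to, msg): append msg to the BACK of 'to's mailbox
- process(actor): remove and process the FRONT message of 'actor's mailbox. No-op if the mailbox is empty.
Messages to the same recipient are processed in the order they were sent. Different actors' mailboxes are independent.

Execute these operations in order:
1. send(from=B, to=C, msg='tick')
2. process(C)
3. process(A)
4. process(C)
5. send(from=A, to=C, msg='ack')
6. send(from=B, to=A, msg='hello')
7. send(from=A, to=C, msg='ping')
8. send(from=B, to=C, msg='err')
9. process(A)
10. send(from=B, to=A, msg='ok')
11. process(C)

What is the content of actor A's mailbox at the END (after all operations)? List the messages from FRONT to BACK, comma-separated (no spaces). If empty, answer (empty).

Answer: ok

Derivation:
After 1 (send(from=B, to=C, msg='tick')): A:[] B:[] C:[tick]
After 2 (process(C)): A:[] B:[] C:[]
After 3 (process(A)): A:[] B:[] C:[]
After 4 (process(C)): A:[] B:[] C:[]
After 5 (send(from=A, to=C, msg='ack')): A:[] B:[] C:[ack]
After 6 (send(from=B, to=A, msg='hello')): A:[hello] B:[] C:[ack]
After 7 (send(from=A, to=C, msg='ping')): A:[hello] B:[] C:[ack,ping]
After 8 (send(from=B, to=C, msg='err')): A:[hello] B:[] C:[ack,ping,err]
After 9 (process(A)): A:[] B:[] C:[ack,ping,err]
After 10 (send(from=B, to=A, msg='ok')): A:[ok] B:[] C:[ack,ping,err]
After 11 (process(C)): A:[ok] B:[] C:[ping,err]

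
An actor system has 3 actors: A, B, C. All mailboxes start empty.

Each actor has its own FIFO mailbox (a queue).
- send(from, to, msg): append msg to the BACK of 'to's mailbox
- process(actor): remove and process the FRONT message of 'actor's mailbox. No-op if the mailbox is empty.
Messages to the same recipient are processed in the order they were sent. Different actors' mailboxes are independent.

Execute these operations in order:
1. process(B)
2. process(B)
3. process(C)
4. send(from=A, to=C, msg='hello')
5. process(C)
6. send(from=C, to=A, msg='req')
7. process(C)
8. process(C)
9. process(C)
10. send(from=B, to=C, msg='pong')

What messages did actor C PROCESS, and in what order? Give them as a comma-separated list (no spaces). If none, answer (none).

After 1 (process(B)): A:[] B:[] C:[]
After 2 (process(B)): A:[] B:[] C:[]
After 3 (process(C)): A:[] B:[] C:[]
After 4 (send(from=A, to=C, msg='hello')): A:[] B:[] C:[hello]
After 5 (process(C)): A:[] B:[] C:[]
After 6 (send(from=C, to=A, msg='req')): A:[req] B:[] C:[]
After 7 (process(C)): A:[req] B:[] C:[]
After 8 (process(C)): A:[req] B:[] C:[]
After 9 (process(C)): A:[req] B:[] C:[]
After 10 (send(from=B, to=C, msg='pong')): A:[req] B:[] C:[pong]

Answer: hello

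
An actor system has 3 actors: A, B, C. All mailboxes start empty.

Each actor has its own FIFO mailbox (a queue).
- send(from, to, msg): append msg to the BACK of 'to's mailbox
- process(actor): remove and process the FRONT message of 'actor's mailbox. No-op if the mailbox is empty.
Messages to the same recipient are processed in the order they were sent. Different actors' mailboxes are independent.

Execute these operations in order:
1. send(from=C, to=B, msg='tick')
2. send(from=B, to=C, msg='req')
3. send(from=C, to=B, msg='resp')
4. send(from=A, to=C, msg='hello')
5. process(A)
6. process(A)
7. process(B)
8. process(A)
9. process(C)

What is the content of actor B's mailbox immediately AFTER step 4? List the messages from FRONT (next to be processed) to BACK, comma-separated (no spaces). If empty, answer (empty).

After 1 (send(from=C, to=B, msg='tick')): A:[] B:[tick] C:[]
After 2 (send(from=B, to=C, msg='req')): A:[] B:[tick] C:[req]
After 3 (send(from=C, to=B, msg='resp')): A:[] B:[tick,resp] C:[req]
After 4 (send(from=A, to=C, msg='hello')): A:[] B:[tick,resp] C:[req,hello]

tick,resp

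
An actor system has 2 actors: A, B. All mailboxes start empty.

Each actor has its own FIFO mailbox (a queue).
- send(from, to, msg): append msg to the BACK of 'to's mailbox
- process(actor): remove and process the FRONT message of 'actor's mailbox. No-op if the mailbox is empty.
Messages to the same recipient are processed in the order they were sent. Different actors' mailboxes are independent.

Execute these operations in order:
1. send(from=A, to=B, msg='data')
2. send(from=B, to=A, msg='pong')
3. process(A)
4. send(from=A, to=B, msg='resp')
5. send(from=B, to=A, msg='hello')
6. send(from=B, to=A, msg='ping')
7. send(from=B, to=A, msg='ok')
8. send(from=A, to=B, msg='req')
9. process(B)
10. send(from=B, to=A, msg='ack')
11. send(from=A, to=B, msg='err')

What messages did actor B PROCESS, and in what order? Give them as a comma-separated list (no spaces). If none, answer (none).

Answer: data

Derivation:
After 1 (send(from=A, to=B, msg='data')): A:[] B:[data]
After 2 (send(from=B, to=A, msg='pong')): A:[pong] B:[data]
After 3 (process(A)): A:[] B:[data]
After 4 (send(from=A, to=B, msg='resp')): A:[] B:[data,resp]
After 5 (send(from=B, to=A, msg='hello')): A:[hello] B:[data,resp]
After 6 (send(from=B, to=A, msg='ping')): A:[hello,ping] B:[data,resp]
After 7 (send(from=B, to=A, msg='ok')): A:[hello,ping,ok] B:[data,resp]
After 8 (send(from=A, to=B, msg='req')): A:[hello,ping,ok] B:[data,resp,req]
After 9 (process(B)): A:[hello,ping,ok] B:[resp,req]
After 10 (send(from=B, to=A, msg='ack')): A:[hello,ping,ok,ack] B:[resp,req]
After 11 (send(from=A, to=B, msg='err')): A:[hello,ping,ok,ack] B:[resp,req,err]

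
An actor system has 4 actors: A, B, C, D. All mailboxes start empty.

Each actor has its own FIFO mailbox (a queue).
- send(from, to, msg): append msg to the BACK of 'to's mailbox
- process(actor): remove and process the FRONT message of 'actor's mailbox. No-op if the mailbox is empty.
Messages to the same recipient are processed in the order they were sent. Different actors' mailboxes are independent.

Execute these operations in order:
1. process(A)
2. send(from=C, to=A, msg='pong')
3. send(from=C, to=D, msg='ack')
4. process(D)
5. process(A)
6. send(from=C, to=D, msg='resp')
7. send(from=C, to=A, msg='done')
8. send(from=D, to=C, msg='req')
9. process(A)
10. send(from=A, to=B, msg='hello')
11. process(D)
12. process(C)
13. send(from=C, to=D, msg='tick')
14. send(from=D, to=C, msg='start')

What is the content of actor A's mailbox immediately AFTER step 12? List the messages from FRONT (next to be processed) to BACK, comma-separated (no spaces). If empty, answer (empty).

After 1 (process(A)): A:[] B:[] C:[] D:[]
After 2 (send(from=C, to=A, msg='pong')): A:[pong] B:[] C:[] D:[]
After 3 (send(from=C, to=D, msg='ack')): A:[pong] B:[] C:[] D:[ack]
After 4 (process(D)): A:[pong] B:[] C:[] D:[]
After 5 (process(A)): A:[] B:[] C:[] D:[]
After 6 (send(from=C, to=D, msg='resp')): A:[] B:[] C:[] D:[resp]
After 7 (send(from=C, to=A, msg='done')): A:[done] B:[] C:[] D:[resp]
After 8 (send(from=D, to=C, msg='req')): A:[done] B:[] C:[req] D:[resp]
After 9 (process(A)): A:[] B:[] C:[req] D:[resp]
After 10 (send(from=A, to=B, msg='hello')): A:[] B:[hello] C:[req] D:[resp]
After 11 (process(D)): A:[] B:[hello] C:[req] D:[]
After 12 (process(C)): A:[] B:[hello] C:[] D:[]

(empty)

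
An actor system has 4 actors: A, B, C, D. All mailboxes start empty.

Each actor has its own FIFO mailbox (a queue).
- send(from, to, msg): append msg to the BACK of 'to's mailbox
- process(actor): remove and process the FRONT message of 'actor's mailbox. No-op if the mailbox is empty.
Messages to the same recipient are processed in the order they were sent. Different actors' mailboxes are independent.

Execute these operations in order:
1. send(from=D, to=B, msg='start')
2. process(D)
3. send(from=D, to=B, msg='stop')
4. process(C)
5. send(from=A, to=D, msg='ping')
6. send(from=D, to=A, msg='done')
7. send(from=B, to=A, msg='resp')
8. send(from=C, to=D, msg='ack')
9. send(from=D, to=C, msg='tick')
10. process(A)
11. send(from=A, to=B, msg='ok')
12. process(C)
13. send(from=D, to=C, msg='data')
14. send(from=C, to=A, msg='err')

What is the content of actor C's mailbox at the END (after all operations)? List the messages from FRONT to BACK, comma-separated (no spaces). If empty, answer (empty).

Answer: data

Derivation:
After 1 (send(from=D, to=B, msg='start')): A:[] B:[start] C:[] D:[]
After 2 (process(D)): A:[] B:[start] C:[] D:[]
After 3 (send(from=D, to=B, msg='stop')): A:[] B:[start,stop] C:[] D:[]
After 4 (process(C)): A:[] B:[start,stop] C:[] D:[]
After 5 (send(from=A, to=D, msg='ping')): A:[] B:[start,stop] C:[] D:[ping]
After 6 (send(from=D, to=A, msg='done')): A:[done] B:[start,stop] C:[] D:[ping]
After 7 (send(from=B, to=A, msg='resp')): A:[done,resp] B:[start,stop] C:[] D:[ping]
After 8 (send(from=C, to=D, msg='ack')): A:[done,resp] B:[start,stop] C:[] D:[ping,ack]
After 9 (send(from=D, to=C, msg='tick')): A:[done,resp] B:[start,stop] C:[tick] D:[ping,ack]
After 10 (process(A)): A:[resp] B:[start,stop] C:[tick] D:[ping,ack]
After 11 (send(from=A, to=B, msg='ok')): A:[resp] B:[start,stop,ok] C:[tick] D:[ping,ack]
After 12 (process(C)): A:[resp] B:[start,stop,ok] C:[] D:[ping,ack]
After 13 (send(from=D, to=C, msg='data')): A:[resp] B:[start,stop,ok] C:[data] D:[ping,ack]
After 14 (send(from=C, to=A, msg='err')): A:[resp,err] B:[start,stop,ok] C:[data] D:[ping,ack]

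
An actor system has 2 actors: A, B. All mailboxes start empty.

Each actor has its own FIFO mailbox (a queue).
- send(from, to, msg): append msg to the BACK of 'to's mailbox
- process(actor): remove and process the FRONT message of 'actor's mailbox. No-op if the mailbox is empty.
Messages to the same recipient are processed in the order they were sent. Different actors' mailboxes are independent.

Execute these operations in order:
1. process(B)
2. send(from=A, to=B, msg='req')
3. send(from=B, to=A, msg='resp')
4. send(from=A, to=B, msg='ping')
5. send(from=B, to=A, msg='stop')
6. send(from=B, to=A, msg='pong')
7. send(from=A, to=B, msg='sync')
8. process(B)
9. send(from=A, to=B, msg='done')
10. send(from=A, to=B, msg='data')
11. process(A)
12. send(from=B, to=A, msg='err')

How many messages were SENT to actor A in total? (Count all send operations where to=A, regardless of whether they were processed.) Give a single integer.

After 1 (process(B)): A:[] B:[]
After 2 (send(from=A, to=B, msg='req')): A:[] B:[req]
After 3 (send(from=B, to=A, msg='resp')): A:[resp] B:[req]
After 4 (send(from=A, to=B, msg='ping')): A:[resp] B:[req,ping]
After 5 (send(from=B, to=A, msg='stop')): A:[resp,stop] B:[req,ping]
After 6 (send(from=B, to=A, msg='pong')): A:[resp,stop,pong] B:[req,ping]
After 7 (send(from=A, to=B, msg='sync')): A:[resp,stop,pong] B:[req,ping,sync]
After 8 (process(B)): A:[resp,stop,pong] B:[ping,sync]
After 9 (send(from=A, to=B, msg='done')): A:[resp,stop,pong] B:[ping,sync,done]
After 10 (send(from=A, to=B, msg='data')): A:[resp,stop,pong] B:[ping,sync,done,data]
After 11 (process(A)): A:[stop,pong] B:[ping,sync,done,data]
After 12 (send(from=B, to=A, msg='err')): A:[stop,pong,err] B:[ping,sync,done,data]

Answer: 4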